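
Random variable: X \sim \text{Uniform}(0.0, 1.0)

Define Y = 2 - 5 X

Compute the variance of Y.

For Y = aX + b: Var(Y) = a² * Var(X)
Var(X) = (1 - 0)^2/12 = 0.083333333
Var(Y) = (-5)² * 0.083333333 = 25 * 0.083333333 = 2.0833333

2.0833333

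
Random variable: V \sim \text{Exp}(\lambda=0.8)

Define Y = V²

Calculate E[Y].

E[V²] = Var(V) + (E[V])² = 1.5625 + 1.5625 = 3.125

3.125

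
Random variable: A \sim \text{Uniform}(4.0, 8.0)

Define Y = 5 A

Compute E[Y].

For Y = 5A:
E[Y] = 5 * E[A]
E[A] = (4 + 8)/2 = 6
E[Y] = 5 * 6 = 30

30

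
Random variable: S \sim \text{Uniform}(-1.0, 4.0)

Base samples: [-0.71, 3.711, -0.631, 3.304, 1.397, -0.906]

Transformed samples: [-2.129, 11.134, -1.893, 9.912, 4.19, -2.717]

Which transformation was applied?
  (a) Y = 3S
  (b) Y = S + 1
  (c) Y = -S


Checking option (a) Y = 3S:
  S = -0.71 -> Y = -2.129 ✓
  S = 3.711 -> Y = 11.134 ✓
  S = -0.631 -> Y = -1.893 ✓
All samples match this transformation.

(a) 3S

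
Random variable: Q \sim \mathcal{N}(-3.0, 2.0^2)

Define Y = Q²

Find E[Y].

E[Q²] = Var(Q) + (E[Q])² = 4 + 9 = 13

13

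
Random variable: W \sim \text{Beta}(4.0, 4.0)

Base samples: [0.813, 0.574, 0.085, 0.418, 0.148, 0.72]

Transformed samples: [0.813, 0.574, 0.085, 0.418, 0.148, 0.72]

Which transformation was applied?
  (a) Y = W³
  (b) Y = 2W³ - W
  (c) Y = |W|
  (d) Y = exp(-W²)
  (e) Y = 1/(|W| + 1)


Checking option (c) Y = |W|:
  W = 0.813 -> Y = 0.813 ✓
  W = 0.574 -> Y = 0.574 ✓
  W = 0.085 -> Y = 0.085 ✓
All samples match this transformation.

(c) |W|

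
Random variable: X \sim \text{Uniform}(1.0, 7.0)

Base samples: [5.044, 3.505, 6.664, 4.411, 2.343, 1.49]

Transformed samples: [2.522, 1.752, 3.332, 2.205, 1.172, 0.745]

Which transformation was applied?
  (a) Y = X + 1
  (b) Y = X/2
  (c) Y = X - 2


Checking option (b) Y = X/2:
  X = 5.044 -> Y = 2.522 ✓
  X = 3.505 -> Y = 1.752 ✓
  X = 6.664 -> Y = 3.332 ✓
All samples match this transformation.

(b) X/2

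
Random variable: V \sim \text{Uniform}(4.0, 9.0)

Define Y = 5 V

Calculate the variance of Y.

For Y = aV + b: Var(Y) = a² * Var(V)
Var(V) = (9 - 4)^2/12 = 2.0833333
Var(Y) = 5² * 2.0833333 = 25 * 2.0833333 = 52.083333

52.083333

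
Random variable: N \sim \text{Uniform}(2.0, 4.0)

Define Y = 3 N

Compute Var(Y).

For Y = aN + b: Var(Y) = a² * Var(N)
Var(N) = (4 - 2)^2/12 = 0.33333333
Var(Y) = 3² * 0.33333333 = 9 * 0.33333333 = 3

3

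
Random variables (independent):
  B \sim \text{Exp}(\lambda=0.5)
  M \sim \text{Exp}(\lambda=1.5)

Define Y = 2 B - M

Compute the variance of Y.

For independent RVs: Var(aX + bY) = a²Var(X) + b²Var(Y)
Var(B) = 4
Var(M) = 0.44444444
Var(Y) = 2²*4 + (-1)²*0.44444444
= 4*4 + 1*0.44444444 = 16.444444

16.444444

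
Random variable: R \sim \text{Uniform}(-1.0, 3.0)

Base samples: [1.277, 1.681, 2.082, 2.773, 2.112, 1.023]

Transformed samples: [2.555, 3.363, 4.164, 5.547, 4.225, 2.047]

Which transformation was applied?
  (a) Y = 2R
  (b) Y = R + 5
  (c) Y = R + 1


Checking option (a) Y = 2R:
  R = 1.277 -> Y = 2.555 ✓
  R = 1.681 -> Y = 3.363 ✓
  R = 2.082 -> Y = 4.164 ✓
All samples match this transformation.

(a) 2R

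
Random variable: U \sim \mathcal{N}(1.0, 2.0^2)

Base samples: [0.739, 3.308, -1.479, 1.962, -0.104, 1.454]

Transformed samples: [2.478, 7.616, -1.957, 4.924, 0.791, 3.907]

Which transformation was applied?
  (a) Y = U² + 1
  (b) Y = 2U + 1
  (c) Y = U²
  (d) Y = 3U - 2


Checking option (b) Y = 2U + 1:
  U = 0.739 -> Y = 2.478 ✓
  U = 3.308 -> Y = 7.616 ✓
  U = -1.479 -> Y = -1.957 ✓
All samples match this transformation.

(b) 2U + 1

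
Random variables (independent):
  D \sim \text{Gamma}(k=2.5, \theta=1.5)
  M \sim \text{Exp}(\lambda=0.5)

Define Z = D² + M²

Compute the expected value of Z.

E[Z] = E[D²] + E[M²]
E[D²] = Var(D) + E[D]² = 5.625 + 14.0625 = 19.6875
E[M²] = Var(M) + E[M]² = 4 + 4 = 8
E[Z] = 19.6875 + 8 = 27.6875

27.6875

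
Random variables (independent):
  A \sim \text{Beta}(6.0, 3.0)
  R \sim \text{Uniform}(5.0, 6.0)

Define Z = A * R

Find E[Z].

For independent RVs: E[XY] = E[X]*E[Y]
E[A] = 0.66666667
E[R] = 5.5
E[Z] = 0.66666667 * 5.5 = 3.6666667

3.6666667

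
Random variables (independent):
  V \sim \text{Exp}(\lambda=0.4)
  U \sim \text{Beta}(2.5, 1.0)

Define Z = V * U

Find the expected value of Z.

For independent RVs: E[XY] = E[X]*E[Y]
E[V] = 2.5
E[U] = 0.71428571
E[Z] = 2.5 * 0.71428571 = 1.7857143

1.7857143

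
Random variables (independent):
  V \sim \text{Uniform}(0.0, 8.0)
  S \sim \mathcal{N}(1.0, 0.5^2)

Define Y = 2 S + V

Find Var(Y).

For independent RVs: Var(aX + bY) = a²Var(X) + b²Var(Y)
Var(V) = 5.3333333
Var(S) = 0.25
Var(Y) = 1²*5.3333333 + 2²*0.25
= 1*5.3333333 + 4*0.25 = 6.3333333

6.3333333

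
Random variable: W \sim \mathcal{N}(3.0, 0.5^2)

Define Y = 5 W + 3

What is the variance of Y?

For Y = aW + b: Var(Y) = a² * Var(W)
Var(W) = 0.5^2 = 0.25
Var(Y) = 5² * 0.25 = 25 * 0.25 = 6.25

6.25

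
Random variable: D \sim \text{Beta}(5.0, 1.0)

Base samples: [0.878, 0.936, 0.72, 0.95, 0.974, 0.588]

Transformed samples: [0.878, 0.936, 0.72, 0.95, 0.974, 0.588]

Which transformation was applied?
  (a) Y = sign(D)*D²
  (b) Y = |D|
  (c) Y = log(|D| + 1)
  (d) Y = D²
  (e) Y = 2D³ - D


Checking option (b) Y = |D|:
  D = 0.878 -> Y = 0.878 ✓
  D = 0.936 -> Y = 0.936 ✓
  D = 0.72 -> Y = 0.72 ✓
All samples match this transformation.

(b) |D|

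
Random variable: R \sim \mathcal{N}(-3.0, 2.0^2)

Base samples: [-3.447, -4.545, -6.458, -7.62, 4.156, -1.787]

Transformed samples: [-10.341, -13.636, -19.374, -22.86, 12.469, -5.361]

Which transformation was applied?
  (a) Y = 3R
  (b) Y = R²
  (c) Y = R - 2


Checking option (a) Y = 3R:
  R = -3.447 -> Y = -10.341 ✓
  R = -4.545 -> Y = -13.636 ✓
  R = -6.458 -> Y = -19.374 ✓
All samples match this transformation.

(a) 3R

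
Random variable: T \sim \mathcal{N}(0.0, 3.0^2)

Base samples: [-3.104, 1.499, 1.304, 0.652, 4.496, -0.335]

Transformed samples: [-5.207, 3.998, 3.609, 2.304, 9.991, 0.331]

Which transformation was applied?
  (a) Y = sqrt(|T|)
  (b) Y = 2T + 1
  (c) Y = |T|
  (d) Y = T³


Checking option (b) Y = 2T + 1:
  T = -3.104 -> Y = -5.207 ✓
  T = 1.499 -> Y = 3.998 ✓
  T = 1.304 -> Y = 3.609 ✓
All samples match this transformation.

(b) 2T + 1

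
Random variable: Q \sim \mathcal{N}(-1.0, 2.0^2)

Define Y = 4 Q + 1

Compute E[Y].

For Y = 4Q + 1:
E[Y] = 4 * E[Q] + 1
E[Q] = -1.0 = -1
E[Y] = 4 * (-1) + 1 = -3

-3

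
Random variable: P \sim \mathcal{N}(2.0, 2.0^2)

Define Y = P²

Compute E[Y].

E[P²] = Var(P) + (E[P])² = 4 + 4 = 8

8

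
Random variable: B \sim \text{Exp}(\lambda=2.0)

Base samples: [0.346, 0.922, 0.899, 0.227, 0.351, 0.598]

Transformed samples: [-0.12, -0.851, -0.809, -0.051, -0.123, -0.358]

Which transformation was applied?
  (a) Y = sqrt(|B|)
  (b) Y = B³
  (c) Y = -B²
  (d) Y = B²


Checking option (c) Y = -B²:
  B = 0.346 -> Y = -0.12 ✓
  B = 0.922 -> Y = -0.851 ✓
  B = 0.899 -> Y = -0.809 ✓
All samples match this transformation.

(c) -B²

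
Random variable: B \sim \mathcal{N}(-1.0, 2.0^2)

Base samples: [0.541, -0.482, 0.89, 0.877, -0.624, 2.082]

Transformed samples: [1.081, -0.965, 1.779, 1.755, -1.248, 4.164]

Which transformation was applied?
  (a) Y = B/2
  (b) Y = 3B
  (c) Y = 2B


Checking option (c) Y = 2B:
  B = 0.541 -> Y = 1.081 ✓
  B = -0.482 -> Y = -0.965 ✓
  B = 0.89 -> Y = 1.779 ✓
All samples match this transformation.

(c) 2B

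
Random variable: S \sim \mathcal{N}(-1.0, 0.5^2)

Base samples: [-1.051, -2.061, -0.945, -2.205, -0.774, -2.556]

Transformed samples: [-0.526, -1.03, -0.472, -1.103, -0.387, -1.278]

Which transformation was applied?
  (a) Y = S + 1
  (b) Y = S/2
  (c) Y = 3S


Checking option (b) Y = S/2:
  S = -1.051 -> Y = -0.526 ✓
  S = -2.061 -> Y = -1.03 ✓
  S = -0.945 -> Y = -0.472 ✓
All samples match this transformation.

(b) S/2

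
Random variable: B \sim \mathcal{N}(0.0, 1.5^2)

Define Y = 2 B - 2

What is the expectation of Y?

For Y = 2B - 2:
E[Y] = 2 * E[B] - 2
E[B] = 0.0 = 0
E[Y] = 2 * 0 - 2 = -2

-2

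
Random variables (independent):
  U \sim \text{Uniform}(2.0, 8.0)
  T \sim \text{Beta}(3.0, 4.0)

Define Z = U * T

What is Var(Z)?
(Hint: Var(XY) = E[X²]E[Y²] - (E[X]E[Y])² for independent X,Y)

Var(XY) = E[X²]E[Y²] - (E[X]E[Y])²
E[U] = 5, Var(U) = 3
E[T] = 0.42857143, Var(T) = 0.030612245
E[U²] = 3 + 5² = 28
E[T²] = 0.030612245 + 0.42857143² = 0.21428571
Var(Z) = 28*0.21428571 - (5*0.42857143)²
= 6 - 4.5918367 = 1.4081633

1.4081633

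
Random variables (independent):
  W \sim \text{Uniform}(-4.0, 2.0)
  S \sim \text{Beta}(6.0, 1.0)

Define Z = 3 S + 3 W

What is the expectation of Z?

E[Z] = 3*E[W] + 3*E[S]
E[W] = -1
E[S] = 0.85714286
E[Z] = 3*(-1) + 3*0.85714286 = -0.42857143

-0.42857143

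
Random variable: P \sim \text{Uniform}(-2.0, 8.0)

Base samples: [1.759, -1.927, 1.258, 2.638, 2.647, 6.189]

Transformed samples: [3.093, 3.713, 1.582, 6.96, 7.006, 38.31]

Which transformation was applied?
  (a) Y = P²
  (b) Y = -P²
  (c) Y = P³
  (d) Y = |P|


Checking option (a) Y = P²:
  P = 1.759 -> Y = 3.093 ✓
  P = -1.927 -> Y = 3.713 ✓
  P = 1.258 -> Y = 1.582 ✓
All samples match this transformation.

(a) P²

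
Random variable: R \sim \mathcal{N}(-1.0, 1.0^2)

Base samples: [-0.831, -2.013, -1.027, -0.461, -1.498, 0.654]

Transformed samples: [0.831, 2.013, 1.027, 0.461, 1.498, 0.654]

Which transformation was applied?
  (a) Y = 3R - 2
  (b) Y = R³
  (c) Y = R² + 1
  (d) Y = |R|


Checking option (d) Y = |R|:
  R = -0.831 -> Y = 0.831 ✓
  R = -2.013 -> Y = 2.013 ✓
  R = -1.027 -> Y = 1.027 ✓
All samples match this transformation.

(d) |R|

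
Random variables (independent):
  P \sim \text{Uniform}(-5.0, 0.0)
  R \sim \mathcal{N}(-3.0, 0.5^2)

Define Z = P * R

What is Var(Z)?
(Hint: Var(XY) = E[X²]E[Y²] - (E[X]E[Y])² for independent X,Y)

Var(XY) = E[X²]E[Y²] - (E[X]E[Y])²
E[P] = -2.5, Var(P) = 2.0833333
E[R] = -3, Var(R) = 0.25
E[P²] = 2.0833333 + (-2.5)² = 8.3333333
E[R²] = 0.25 + (-3)² = 9.25
Var(Z) = 8.3333333*9.25 - (-2.5*(-3))²
= 77.083333 - 56.25 = 20.833333

20.833333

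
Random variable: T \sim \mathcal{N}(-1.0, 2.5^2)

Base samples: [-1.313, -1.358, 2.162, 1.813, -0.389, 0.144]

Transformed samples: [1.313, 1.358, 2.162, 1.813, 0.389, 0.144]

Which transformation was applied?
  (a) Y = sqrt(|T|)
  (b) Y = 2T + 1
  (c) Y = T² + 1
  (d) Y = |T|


Checking option (d) Y = |T|:
  T = -1.313 -> Y = 1.313 ✓
  T = -1.358 -> Y = 1.358 ✓
  T = 2.162 -> Y = 2.162 ✓
All samples match this transformation.

(d) |T|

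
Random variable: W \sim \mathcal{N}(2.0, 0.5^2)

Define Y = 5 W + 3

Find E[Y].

For Y = 5W + 3:
E[Y] = 5 * E[W] + 3
E[W] = 2.0 = 2
E[Y] = 5 * 2 + 3 = 13

13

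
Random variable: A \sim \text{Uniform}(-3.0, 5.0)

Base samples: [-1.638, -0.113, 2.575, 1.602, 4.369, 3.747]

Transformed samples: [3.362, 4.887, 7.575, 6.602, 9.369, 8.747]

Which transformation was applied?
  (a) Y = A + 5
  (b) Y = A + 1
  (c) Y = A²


Checking option (a) Y = A + 5:
  A = -1.638 -> Y = 3.362 ✓
  A = -0.113 -> Y = 4.887 ✓
  A = 2.575 -> Y = 7.575 ✓
All samples match this transformation.

(a) A + 5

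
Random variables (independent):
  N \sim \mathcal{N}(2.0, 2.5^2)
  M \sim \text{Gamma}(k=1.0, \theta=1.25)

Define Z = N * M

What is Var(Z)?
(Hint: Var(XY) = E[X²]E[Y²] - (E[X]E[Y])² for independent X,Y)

Var(XY) = E[X²]E[Y²] - (E[X]E[Y])²
E[N] = 2, Var(N) = 6.25
E[M] = 1.25, Var(M) = 1.5625
E[N²] = 6.25 + 2² = 10.25
E[M²] = 1.5625 + 1.25² = 3.125
Var(Z) = 10.25*3.125 - (2*1.25)²
= 32.03125 - 6.25 = 25.78125

25.78125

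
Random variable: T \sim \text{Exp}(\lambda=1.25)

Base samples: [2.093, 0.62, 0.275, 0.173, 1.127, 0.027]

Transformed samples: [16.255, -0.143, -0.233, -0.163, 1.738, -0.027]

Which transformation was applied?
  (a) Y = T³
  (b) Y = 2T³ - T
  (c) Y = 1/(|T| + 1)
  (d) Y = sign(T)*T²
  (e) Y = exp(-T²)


Checking option (b) Y = 2T³ - T:
  T = 2.093 -> Y = 16.255 ✓
  T = 0.62 -> Y = -0.143 ✓
  T = 0.275 -> Y = -0.233 ✓
All samples match this transformation.

(b) 2T³ - T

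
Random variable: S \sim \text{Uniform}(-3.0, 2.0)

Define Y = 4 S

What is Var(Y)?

For Y = aS + b: Var(Y) = a² * Var(S)
Var(S) = (2 + 3)^2/12 = 2.0833333
Var(Y) = 4² * 2.0833333 = 16 * 2.0833333 = 33.333333

33.333333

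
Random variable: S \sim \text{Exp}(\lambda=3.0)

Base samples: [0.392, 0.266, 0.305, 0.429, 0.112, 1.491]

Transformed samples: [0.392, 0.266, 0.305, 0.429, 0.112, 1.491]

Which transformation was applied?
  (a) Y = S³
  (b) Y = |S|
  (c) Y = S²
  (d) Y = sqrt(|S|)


Checking option (b) Y = |S|:
  S = 0.392 -> Y = 0.392 ✓
  S = 0.266 -> Y = 0.266 ✓
  S = 0.305 -> Y = 0.305 ✓
All samples match this transformation.

(b) |S|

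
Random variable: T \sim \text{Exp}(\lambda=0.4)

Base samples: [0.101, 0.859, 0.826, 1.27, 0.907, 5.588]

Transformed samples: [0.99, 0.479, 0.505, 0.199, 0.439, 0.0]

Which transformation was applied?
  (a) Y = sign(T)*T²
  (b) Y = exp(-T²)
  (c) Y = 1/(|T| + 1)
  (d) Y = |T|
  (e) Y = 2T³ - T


Checking option (b) Y = exp(-T²):
  T = 0.101 -> Y = 0.99 ✓
  T = 0.859 -> Y = 0.479 ✓
  T = 0.826 -> Y = 0.505 ✓
All samples match this transformation.

(b) exp(-T²)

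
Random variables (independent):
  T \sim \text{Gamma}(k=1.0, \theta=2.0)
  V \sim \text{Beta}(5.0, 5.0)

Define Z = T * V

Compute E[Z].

For independent RVs: E[XY] = E[X]*E[Y]
E[T] = 2
E[V] = 0.5
E[Z] = 2 * 0.5 = 1

1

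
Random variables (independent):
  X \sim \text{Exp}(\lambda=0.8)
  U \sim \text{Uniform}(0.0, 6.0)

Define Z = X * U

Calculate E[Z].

For independent RVs: E[XY] = E[X]*E[Y]
E[X] = 1.25
E[U] = 3
E[Z] = 1.25 * 3 = 3.75

3.75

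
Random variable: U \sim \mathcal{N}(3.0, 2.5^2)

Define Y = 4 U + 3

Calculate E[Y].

For Y = 4U + 3:
E[Y] = 4 * E[U] + 3
E[U] = 3.0 = 3
E[Y] = 4 * 3 + 3 = 15

15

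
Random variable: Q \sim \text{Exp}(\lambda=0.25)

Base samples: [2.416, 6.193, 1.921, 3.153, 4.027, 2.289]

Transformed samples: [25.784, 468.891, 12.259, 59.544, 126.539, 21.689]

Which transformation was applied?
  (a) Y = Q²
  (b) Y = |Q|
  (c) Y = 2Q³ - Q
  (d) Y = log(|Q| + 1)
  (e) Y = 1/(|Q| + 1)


Checking option (c) Y = 2Q³ - Q:
  Q = 2.416 -> Y = 25.784 ✓
  Q = 6.193 -> Y = 468.891 ✓
  Q = 1.921 -> Y = 12.259 ✓
All samples match this transformation.

(c) 2Q³ - Q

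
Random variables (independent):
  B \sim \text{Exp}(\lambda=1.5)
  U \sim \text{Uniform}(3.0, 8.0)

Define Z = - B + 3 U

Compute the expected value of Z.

E[Z] = -1*E[B] + 3*E[U]
E[B] = 0.66666667
E[U] = 5.5
E[Z] = -1*0.66666667 + 3*5.5 = 15.833333

15.833333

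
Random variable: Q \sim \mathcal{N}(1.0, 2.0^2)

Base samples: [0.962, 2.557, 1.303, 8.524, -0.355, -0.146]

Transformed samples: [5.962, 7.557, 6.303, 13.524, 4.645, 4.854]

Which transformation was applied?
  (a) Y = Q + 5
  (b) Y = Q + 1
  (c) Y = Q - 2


Checking option (a) Y = Q + 5:
  Q = 0.962 -> Y = 5.962 ✓
  Q = 2.557 -> Y = 7.557 ✓
  Q = 1.303 -> Y = 6.303 ✓
All samples match this transformation.

(a) Q + 5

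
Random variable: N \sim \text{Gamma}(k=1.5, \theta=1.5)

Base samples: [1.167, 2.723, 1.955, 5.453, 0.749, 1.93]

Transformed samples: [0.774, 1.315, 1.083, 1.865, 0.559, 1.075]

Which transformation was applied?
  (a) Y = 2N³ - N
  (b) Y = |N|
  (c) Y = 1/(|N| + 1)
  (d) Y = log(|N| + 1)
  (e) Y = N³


Checking option (d) Y = log(|N| + 1):
  N = 1.167 -> Y = 0.774 ✓
  N = 2.723 -> Y = 1.315 ✓
  N = 1.955 -> Y = 1.083 ✓
All samples match this transformation.

(d) log(|N| + 1)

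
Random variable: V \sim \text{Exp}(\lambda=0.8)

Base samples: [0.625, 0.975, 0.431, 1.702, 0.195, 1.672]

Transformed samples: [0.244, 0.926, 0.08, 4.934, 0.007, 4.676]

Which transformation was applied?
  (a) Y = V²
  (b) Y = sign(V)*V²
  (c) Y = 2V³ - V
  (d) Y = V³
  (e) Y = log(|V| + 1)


Checking option (d) Y = V³:
  V = 0.625 -> Y = 0.244 ✓
  V = 0.975 -> Y = 0.926 ✓
  V = 0.431 -> Y = 0.08 ✓
All samples match this transformation.

(d) V³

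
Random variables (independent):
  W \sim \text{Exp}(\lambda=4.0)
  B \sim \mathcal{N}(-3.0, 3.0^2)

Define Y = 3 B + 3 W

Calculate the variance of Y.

For independent RVs: Var(aX + bY) = a²Var(X) + b²Var(Y)
Var(W) = 0.0625
Var(B) = 9
Var(Y) = 3²*0.0625 + 3²*9
= 9*0.0625 + 9*9 = 81.5625

81.5625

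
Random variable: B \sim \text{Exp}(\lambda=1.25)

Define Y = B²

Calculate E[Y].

Using E[X²] = Var(X) + (E[X])²:
E[B] = 0.8
Var(B) = 1/1.25^2 = 0.64
E[B²] = 0.64 + 0.8² = 0.64 + 0.64 = 1.28

1.28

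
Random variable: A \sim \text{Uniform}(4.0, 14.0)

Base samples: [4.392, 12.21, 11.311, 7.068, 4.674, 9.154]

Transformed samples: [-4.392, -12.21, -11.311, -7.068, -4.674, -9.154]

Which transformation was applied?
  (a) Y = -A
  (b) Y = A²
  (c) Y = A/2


Checking option (a) Y = -A:
  A = 4.392 -> Y = -4.392 ✓
  A = 12.21 -> Y = -12.21 ✓
  A = 11.311 -> Y = -11.311 ✓
All samples match this transformation.

(a) -A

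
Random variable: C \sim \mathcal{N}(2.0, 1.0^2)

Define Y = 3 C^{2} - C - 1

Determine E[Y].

E[Y] = 3*E[C²] - 1*E[C] - 1
E[C] = 2
E[C²] = Var(C) + (E[C])² = 1 + 4 = 5
E[Y] = 3*5 - 1*2 - 1 = 12

12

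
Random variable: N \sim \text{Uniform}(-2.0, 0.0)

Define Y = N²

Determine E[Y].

Using E[X²] = Var(X) + (E[X])²:
E[N] = -1
Var(N) = (0 + 2)^2/12 = 0.33333333
E[N²] = 0.33333333 + (-1)² = 0.33333333 + 1 = 1.3333333

1.3333333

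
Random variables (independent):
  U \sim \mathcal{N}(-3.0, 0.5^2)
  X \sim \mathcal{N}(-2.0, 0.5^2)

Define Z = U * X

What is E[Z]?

For independent RVs: E[XY] = E[X]*E[Y]
E[U] = -3
E[X] = -2
E[Z] = -3 * (-2) = 6

6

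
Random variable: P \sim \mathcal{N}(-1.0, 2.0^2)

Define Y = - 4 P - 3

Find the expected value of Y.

For Y = -4P - 3:
E[Y] = -4 * E[P] - 3
E[P] = -1.0 = -1
E[Y] = -4 * (-1) - 3 = 1

1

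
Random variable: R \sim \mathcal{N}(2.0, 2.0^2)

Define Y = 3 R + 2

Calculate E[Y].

For Y = 3R + 2:
E[Y] = 3 * E[R] + 2
E[R] = 2.0 = 2
E[Y] = 3 * 2 + 2 = 8

8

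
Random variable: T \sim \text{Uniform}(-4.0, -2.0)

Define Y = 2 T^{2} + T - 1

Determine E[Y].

E[Y] = 2*E[T²] + 1*E[T] - 1
E[T] = -3
E[T²] = Var(T) + (E[T])² = 0.33333333 + 9 = 9.3333333
E[Y] = 2*9.3333333 + 1*(-3) - 1 = 14.666667

14.666667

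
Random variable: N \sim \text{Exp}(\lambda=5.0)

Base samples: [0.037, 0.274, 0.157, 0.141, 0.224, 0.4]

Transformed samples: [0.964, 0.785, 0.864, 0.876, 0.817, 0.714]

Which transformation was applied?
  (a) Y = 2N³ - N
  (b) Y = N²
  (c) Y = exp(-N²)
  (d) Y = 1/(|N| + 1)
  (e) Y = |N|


Checking option (d) Y = 1/(|N| + 1):
  N = 0.037 -> Y = 0.964 ✓
  N = 0.274 -> Y = 0.785 ✓
  N = 0.157 -> Y = 0.864 ✓
All samples match this transformation.

(d) 1/(|N| + 1)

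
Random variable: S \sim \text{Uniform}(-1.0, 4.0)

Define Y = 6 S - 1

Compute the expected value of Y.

For Y = 6S - 1:
E[Y] = 6 * E[S] - 1
E[S] = (-1 + 4)/2 = 1.5
E[Y] = 6 * 1.5 - 1 = 8

8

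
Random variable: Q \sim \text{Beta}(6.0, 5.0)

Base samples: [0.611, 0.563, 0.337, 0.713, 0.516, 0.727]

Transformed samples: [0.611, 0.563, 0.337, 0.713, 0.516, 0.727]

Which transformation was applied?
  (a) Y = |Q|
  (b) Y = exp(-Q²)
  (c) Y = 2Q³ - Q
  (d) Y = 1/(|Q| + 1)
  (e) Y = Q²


Checking option (a) Y = |Q|:
  Q = 0.611 -> Y = 0.611 ✓
  Q = 0.563 -> Y = 0.563 ✓
  Q = 0.337 -> Y = 0.337 ✓
All samples match this transformation.

(a) |Q|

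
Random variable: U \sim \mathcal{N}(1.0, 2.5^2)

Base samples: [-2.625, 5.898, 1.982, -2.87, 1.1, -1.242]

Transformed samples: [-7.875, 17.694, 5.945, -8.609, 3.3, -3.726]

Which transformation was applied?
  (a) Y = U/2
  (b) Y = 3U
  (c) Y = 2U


Checking option (b) Y = 3U:
  U = -2.625 -> Y = -7.875 ✓
  U = 5.898 -> Y = 17.694 ✓
  U = 1.982 -> Y = 5.945 ✓
All samples match this transformation.

(b) 3U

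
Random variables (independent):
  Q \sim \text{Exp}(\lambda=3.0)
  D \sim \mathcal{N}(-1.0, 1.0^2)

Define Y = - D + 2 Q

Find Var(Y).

For independent RVs: Var(aX + bY) = a²Var(X) + b²Var(Y)
Var(Q) = 0.11111111
Var(D) = 1
Var(Y) = 2²*0.11111111 + (-1)²*1
= 4*0.11111111 + 1*1 = 1.4444444

1.4444444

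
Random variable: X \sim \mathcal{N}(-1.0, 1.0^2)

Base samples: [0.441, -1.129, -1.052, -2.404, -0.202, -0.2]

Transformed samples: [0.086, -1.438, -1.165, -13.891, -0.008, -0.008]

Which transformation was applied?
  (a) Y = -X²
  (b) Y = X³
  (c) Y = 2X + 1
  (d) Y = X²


Checking option (b) Y = X³:
  X = 0.441 -> Y = 0.086 ✓
  X = -1.129 -> Y = -1.438 ✓
  X = -1.052 -> Y = -1.165 ✓
All samples match this transformation.

(b) X³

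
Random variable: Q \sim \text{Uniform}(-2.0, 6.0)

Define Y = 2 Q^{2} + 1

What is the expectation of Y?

E[Y] = 2*E[Q²] + 1
E[Q] = 2
E[Q²] = Var(Q) + (E[Q])² = 5.3333333 + 4 = 9.3333333
E[Y] = 2*9.3333333 + 1 = 19.666667

19.666667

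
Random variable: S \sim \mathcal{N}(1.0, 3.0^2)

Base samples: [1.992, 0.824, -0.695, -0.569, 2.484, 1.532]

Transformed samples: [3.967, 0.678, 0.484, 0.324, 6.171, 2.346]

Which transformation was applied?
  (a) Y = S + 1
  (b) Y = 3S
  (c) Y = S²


Checking option (c) Y = S²:
  S = 1.992 -> Y = 3.967 ✓
  S = 0.824 -> Y = 0.678 ✓
  S = -0.695 -> Y = 0.484 ✓
All samples match this transformation.

(c) S²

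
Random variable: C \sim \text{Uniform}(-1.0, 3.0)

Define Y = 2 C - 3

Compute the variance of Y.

For Y = aC + b: Var(Y) = a² * Var(C)
Var(C) = (3 + 1)^2/12 = 1.3333333
Var(Y) = 2² * 1.3333333 = 4 * 1.3333333 = 5.3333333

5.3333333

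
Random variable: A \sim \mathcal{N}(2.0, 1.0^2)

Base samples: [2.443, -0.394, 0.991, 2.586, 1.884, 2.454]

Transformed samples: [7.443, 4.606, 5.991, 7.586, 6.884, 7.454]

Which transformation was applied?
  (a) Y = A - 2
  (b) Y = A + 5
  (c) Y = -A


Checking option (b) Y = A + 5:
  A = 2.443 -> Y = 7.443 ✓
  A = -0.394 -> Y = 4.606 ✓
  A = 0.991 -> Y = 5.991 ✓
All samples match this transformation.

(b) A + 5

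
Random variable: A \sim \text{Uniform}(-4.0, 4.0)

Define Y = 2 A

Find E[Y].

For Y = 2A:
E[Y] = 2 * E[A]
E[A] = (-4 + 4)/2 = 0
E[Y] = 2 * 0 = 0

0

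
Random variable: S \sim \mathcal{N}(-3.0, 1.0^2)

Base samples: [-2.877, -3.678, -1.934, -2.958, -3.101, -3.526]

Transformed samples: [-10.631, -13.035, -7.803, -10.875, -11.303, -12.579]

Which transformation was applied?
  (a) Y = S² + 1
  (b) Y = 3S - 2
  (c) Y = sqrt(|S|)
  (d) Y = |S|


Checking option (b) Y = 3S - 2:
  S = -2.877 -> Y = -10.631 ✓
  S = -3.678 -> Y = -13.035 ✓
  S = -1.934 -> Y = -7.803 ✓
All samples match this transformation.

(b) 3S - 2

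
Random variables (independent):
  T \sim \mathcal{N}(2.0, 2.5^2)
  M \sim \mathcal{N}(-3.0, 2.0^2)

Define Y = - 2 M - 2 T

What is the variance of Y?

For independent RVs: Var(aX + bY) = a²Var(X) + b²Var(Y)
Var(T) = 6.25
Var(M) = 4
Var(Y) = (-2)²*6.25 + (-2)²*4
= 4*6.25 + 4*4 = 41

41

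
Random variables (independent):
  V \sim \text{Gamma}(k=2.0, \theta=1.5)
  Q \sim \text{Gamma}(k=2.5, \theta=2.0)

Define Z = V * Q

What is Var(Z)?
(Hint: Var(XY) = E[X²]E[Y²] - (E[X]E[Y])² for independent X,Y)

Var(XY) = E[X²]E[Y²] - (E[X]E[Y])²
E[V] = 3, Var(V) = 4.5
E[Q] = 5, Var(Q) = 10
E[V²] = 4.5 + 3² = 13.5
E[Q²] = 10 + 5² = 35
Var(Z) = 13.5*35 - (3*5)²
= 472.5 - 225 = 247.5

247.5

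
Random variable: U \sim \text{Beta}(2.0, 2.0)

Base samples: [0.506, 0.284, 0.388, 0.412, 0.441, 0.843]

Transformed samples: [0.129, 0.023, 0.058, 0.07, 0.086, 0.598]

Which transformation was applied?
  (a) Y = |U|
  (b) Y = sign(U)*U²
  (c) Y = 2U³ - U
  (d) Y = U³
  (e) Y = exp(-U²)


Checking option (d) Y = U³:
  U = 0.506 -> Y = 0.129 ✓
  U = 0.284 -> Y = 0.023 ✓
  U = 0.388 -> Y = 0.058 ✓
All samples match this transformation.

(d) U³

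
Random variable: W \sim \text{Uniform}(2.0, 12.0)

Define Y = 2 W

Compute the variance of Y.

For Y = aW + b: Var(Y) = a² * Var(W)
Var(W) = (12 - 2)^2/12 = 8.3333333
Var(Y) = 2² * 8.3333333 = 4 * 8.3333333 = 33.333333

33.333333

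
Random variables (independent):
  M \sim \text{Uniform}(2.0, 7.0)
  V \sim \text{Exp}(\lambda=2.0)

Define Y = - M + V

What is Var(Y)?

For independent RVs: Var(aX + bY) = a²Var(X) + b²Var(Y)
Var(M) = 2.0833333
Var(V) = 0.25
Var(Y) = (-1)²*2.0833333 + 1²*0.25
= 1*2.0833333 + 1*0.25 = 2.3333333

2.3333333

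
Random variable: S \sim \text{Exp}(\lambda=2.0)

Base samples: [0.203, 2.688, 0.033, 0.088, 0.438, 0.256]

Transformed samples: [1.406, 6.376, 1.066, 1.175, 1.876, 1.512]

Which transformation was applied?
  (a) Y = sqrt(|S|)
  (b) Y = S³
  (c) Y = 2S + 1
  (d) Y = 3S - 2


Checking option (c) Y = 2S + 1:
  S = 0.203 -> Y = 1.406 ✓
  S = 2.688 -> Y = 6.376 ✓
  S = 0.033 -> Y = 1.066 ✓
All samples match this transformation.

(c) 2S + 1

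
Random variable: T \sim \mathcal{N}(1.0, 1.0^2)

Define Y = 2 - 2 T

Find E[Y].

For Y = -2T + 2:
E[Y] = -2 * E[T] + 2
E[T] = 1.0 = 1
E[Y] = -2 * 1 + 2 = 0

0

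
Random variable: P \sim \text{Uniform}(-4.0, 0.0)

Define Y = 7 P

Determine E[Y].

For Y = 7P:
E[Y] = 7 * E[P]
E[P] = (-4 + 0)/2 = -2
E[Y] = 7 * (-2) = -14

-14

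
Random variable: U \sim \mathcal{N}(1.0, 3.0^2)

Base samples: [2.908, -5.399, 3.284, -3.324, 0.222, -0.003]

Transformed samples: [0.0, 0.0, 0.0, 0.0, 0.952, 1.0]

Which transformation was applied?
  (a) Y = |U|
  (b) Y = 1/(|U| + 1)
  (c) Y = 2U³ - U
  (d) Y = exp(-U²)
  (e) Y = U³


Checking option (d) Y = exp(-U²):
  U = 2.908 -> Y = 0.0 ✓
  U = -5.399 -> Y = 0.0 ✓
  U = 3.284 -> Y = 0.0 ✓
All samples match this transformation.

(d) exp(-U²)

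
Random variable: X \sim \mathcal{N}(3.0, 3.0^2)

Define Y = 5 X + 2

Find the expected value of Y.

For Y = 5X + 2:
E[Y] = 5 * E[X] + 2
E[X] = 3.0 = 3
E[Y] = 5 * 3 + 2 = 17

17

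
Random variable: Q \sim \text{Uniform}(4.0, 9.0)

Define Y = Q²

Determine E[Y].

E[Q²] = Var(Q) + (E[Q])² = 2.0833333 + 42.25 = 44.333333

44.333333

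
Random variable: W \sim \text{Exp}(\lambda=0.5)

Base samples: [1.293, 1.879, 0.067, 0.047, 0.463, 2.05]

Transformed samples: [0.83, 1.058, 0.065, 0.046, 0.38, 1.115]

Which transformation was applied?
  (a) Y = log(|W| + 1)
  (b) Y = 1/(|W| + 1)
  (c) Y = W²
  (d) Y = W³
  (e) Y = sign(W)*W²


Checking option (a) Y = log(|W| + 1):
  W = 1.293 -> Y = 0.83 ✓
  W = 1.879 -> Y = 1.058 ✓
  W = 0.067 -> Y = 0.065 ✓
All samples match this transformation.

(a) log(|W| + 1)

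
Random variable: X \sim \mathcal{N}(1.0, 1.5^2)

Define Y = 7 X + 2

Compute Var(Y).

For Y = aX + b: Var(Y) = a² * Var(X)
Var(X) = 1.5^2 = 2.25
Var(Y) = 7² * 2.25 = 49 * 2.25 = 110.25

110.25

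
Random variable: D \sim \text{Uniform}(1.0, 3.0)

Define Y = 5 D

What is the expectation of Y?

For Y = 5D:
E[Y] = 5 * E[D]
E[D] = (1 + 3)/2 = 2
E[Y] = 5 * 2 = 10

10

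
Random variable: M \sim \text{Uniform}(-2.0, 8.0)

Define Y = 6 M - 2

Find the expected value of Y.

For Y = 6M - 2:
E[Y] = 6 * E[M] - 2
E[M] = (-2 + 8)/2 = 3
E[Y] = 6 * 3 - 2 = 16

16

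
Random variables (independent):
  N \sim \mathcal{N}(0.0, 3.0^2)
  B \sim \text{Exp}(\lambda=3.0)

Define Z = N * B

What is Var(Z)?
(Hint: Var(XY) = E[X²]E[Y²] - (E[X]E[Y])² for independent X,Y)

Var(XY) = E[X²]E[Y²] - (E[X]E[Y])²
E[N] = 0, Var(N) = 9
E[B] = 0.33333333, Var(B) = 0.11111111
E[N²] = 9 + 0² = 9
E[B²] = 0.11111111 + 0.33333333² = 0.22222222
Var(Z) = 9*0.22222222 - (0*0.33333333)²
= 2 - 0 = 2

2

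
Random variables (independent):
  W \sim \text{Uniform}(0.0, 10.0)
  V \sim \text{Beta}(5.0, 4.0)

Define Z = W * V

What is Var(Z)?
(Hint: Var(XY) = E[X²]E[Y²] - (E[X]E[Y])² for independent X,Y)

Var(XY) = E[X²]E[Y²] - (E[X]E[Y])²
E[W] = 5, Var(W) = 8.3333333
E[V] = 0.55555556, Var(V) = 0.024691358
E[W²] = 8.3333333 + 5² = 33.333333
E[V²] = 0.024691358 + 0.55555556² = 0.33333333
Var(Z) = 33.333333*0.33333333 - (5*0.55555556)²
= 11.111111 - 7.7160494 = 3.3950617

3.3950617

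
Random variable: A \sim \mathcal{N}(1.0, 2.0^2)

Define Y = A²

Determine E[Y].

Using E[X²] = Var(X) + (E[X])²:
E[A] = 1
Var(A) = 2.0^2 = 4
E[A²] = 4 + 1² = 4 + 1 = 5

5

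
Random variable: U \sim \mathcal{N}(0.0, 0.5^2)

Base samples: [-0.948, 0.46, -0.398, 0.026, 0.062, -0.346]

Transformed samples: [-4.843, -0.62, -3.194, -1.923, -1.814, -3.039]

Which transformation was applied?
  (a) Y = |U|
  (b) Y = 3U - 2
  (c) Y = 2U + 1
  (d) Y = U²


Checking option (b) Y = 3U - 2:
  U = -0.948 -> Y = -4.843 ✓
  U = 0.46 -> Y = -0.62 ✓
  U = -0.398 -> Y = -3.194 ✓
All samples match this transformation.

(b) 3U - 2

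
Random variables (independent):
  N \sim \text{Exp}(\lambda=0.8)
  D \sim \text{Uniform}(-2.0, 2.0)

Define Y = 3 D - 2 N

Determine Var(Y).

For independent RVs: Var(aX + bY) = a²Var(X) + b²Var(Y)
Var(N) = 1.5625
Var(D) = 1.3333333
Var(Y) = (-2)²*1.5625 + 3²*1.3333333
= 4*1.5625 + 9*1.3333333 = 18.25

18.25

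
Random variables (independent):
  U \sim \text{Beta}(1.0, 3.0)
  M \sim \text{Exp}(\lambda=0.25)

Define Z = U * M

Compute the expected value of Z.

For independent RVs: E[XY] = E[X]*E[Y]
E[U] = 0.25
E[M] = 4
E[Z] = 0.25 * 4 = 1

1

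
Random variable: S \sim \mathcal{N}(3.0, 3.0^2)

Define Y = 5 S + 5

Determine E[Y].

For Y = 5S + 5:
E[Y] = 5 * E[S] + 5
E[S] = 3.0 = 3
E[Y] = 5 * 3 + 5 = 20

20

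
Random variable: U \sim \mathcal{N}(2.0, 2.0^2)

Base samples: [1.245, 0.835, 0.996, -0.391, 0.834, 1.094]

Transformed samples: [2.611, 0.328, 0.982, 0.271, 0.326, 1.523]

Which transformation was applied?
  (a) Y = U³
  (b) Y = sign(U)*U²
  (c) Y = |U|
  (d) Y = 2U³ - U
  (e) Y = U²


Checking option (d) Y = 2U³ - U:
  U = 1.245 -> Y = 2.611 ✓
  U = 0.835 -> Y = 0.328 ✓
  U = 0.996 -> Y = 0.982 ✓
All samples match this transformation.

(d) 2U³ - U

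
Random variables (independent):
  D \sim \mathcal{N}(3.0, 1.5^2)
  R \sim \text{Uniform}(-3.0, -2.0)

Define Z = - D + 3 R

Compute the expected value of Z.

E[Z] = -1*E[D] + 3*E[R]
E[D] = 3
E[R] = -2.5
E[Z] = -1*3 + 3*(-2.5) = -10.5

-10.5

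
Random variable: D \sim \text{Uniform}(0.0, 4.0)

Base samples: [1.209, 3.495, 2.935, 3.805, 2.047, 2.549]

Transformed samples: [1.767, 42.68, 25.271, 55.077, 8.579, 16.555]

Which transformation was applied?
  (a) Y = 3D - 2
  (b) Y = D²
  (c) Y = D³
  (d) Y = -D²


Checking option (c) Y = D³:
  D = 1.209 -> Y = 1.767 ✓
  D = 3.495 -> Y = 42.68 ✓
  D = 2.935 -> Y = 25.271 ✓
All samples match this transformation.

(c) D³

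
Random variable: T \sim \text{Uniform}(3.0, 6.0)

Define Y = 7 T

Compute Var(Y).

For Y = aT + b: Var(Y) = a² * Var(T)
Var(T) = (6 - 3)^2/12 = 0.75
Var(Y) = 7² * 0.75 = 49 * 0.75 = 36.75

36.75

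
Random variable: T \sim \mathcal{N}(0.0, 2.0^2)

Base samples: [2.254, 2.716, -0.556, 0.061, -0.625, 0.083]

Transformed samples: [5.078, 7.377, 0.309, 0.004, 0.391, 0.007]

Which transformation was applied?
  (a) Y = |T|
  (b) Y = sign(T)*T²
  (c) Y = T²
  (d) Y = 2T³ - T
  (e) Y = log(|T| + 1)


Checking option (c) Y = T²:
  T = 2.254 -> Y = 5.078 ✓
  T = 2.716 -> Y = 7.377 ✓
  T = -0.556 -> Y = 0.309 ✓
All samples match this transformation.

(c) T²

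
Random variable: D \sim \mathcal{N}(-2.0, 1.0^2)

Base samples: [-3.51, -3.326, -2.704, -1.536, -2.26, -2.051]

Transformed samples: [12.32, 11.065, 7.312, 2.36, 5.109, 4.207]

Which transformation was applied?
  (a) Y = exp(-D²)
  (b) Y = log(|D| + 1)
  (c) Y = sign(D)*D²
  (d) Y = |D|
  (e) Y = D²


Checking option (e) Y = D²:
  D = -3.51 -> Y = 12.32 ✓
  D = -3.326 -> Y = 11.065 ✓
  D = -2.704 -> Y = 7.312 ✓
All samples match this transformation.

(e) D²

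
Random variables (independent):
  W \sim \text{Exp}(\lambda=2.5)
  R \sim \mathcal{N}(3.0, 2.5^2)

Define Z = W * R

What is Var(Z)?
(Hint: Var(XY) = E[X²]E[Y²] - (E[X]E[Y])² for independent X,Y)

Var(XY) = E[X²]E[Y²] - (E[X]E[Y])²
E[W] = 0.4, Var(W) = 0.16
E[R] = 3, Var(R) = 6.25
E[W²] = 0.16 + 0.4² = 0.32
E[R²] = 6.25 + 3² = 15.25
Var(Z) = 0.32*15.25 - (0.4*3)²
= 4.88 - 1.44 = 3.44

3.44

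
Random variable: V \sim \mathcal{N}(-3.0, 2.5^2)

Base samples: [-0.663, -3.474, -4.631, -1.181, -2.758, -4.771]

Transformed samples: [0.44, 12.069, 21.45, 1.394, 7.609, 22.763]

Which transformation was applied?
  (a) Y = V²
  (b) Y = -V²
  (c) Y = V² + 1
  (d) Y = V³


Checking option (a) Y = V²:
  V = -0.663 -> Y = 0.44 ✓
  V = -3.474 -> Y = 12.069 ✓
  V = -4.631 -> Y = 21.45 ✓
All samples match this transformation.

(a) V²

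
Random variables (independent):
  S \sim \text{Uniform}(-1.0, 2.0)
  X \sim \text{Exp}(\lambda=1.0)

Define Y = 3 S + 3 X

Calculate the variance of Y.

For independent RVs: Var(aX + bY) = a²Var(X) + b²Var(Y)
Var(S) = 0.75
Var(X) = 1
Var(Y) = 3²*0.75 + 3²*1
= 9*0.75 + 9*1 = 15.75

15.75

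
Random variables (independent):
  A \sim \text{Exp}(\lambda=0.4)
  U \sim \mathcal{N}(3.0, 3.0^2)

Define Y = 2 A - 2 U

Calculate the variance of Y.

For independent RVs: Var(aX + bY) = a²Var(X) + b²Var(Y)
Var(A) = 6.25
Var(U) = 9
Var(Y) = 2²*6.25 + (-2)²*9
= 4*6.25 + 4*9 = 61

61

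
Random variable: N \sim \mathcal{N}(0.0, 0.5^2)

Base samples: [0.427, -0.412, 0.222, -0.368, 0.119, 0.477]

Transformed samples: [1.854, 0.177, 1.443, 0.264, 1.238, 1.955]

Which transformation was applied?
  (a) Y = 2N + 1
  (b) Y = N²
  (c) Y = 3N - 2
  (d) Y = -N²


Checking option (a) Y = 2N + 1:
  N = 0.427 -> Y = 1.854 ✓
  N = -0.412 -> Y = 0.177 ✓
  N = 0.222 -> Y = 1.443 ✓
All samples match this transformation.

(a) 2N + 1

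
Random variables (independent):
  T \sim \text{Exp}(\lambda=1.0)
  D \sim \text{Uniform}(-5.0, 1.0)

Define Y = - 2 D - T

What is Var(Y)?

For independent RVs: Var(aX + bY) = a²Var(X) + b²Var(Y)
Var(T) = 1
Var(D) = 3
Var(Y) = (-1)²*1 + (-2)²*3
= 1*1 + 4*3 = 13

13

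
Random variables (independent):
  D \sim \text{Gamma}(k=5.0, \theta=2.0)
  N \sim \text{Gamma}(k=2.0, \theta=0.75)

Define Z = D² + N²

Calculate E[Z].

E[Z] = E[D²] + E[N²]
E[D²] = Var(D) + E[D]² = 20 + 100 = 120
E[N²] = Var(N) + E[N]² = 1.125 + 2.25 = 3.375
E[Z] = 120 + 3.375 = 123.375

123.375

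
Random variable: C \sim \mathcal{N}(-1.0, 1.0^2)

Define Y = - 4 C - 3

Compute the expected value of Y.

For Y = -4C - 3:
E[Y] = -4 * E[C] - 3
E[C] = -1.0 = -1
E[Y] = -4 * (-1) - 3 = 1

1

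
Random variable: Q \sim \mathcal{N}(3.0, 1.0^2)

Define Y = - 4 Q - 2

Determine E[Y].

For Y = -4Q - 2:
E[Y] = -4 * E[Q] - 2
E[Q] = 3.0 = 3
E[Y] = -4 * 3 - 2 = -14

-14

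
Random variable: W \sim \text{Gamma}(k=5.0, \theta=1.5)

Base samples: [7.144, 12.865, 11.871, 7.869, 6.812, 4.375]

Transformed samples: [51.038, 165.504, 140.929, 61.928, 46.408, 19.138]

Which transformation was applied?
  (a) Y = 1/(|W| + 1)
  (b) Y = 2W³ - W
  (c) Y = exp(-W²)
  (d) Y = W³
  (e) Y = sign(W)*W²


Checking option (e) Y = sign(W)*W²:
  W = 7.144 -> Y = 51.038 ✓
  W = 12.865 -> Y = 165.504 ✓
  W = 11.871 -> Y = 140.929 ✓
All samples match this transformation.

(e) sign(W)*W²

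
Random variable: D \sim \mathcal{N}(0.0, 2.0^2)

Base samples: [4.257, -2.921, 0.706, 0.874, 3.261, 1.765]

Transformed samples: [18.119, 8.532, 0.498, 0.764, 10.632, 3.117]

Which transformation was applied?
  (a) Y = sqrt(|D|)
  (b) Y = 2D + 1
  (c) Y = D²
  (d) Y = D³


Checking option (c) Y = D²:
  D = 4.257 -> Y = 18.119 ✓
  D = -2.921 -> Y = 8.532 ✓
  D = 0.706 -> Y = 0.498 ✓
All samples match this transformation.

(c) D²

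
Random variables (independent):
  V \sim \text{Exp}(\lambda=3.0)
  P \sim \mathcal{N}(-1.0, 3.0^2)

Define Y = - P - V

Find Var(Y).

For independent RVs: Var(aX + bY) = a²Var(X) + b²Var(Y)
Var(V) = 0.11111111
Var(P) = 9
Var(Y) = (-1)²*0.11111111 + (-1)²*9
= 1*0.11111111 + 1*9 = 9.1111111

9.1111111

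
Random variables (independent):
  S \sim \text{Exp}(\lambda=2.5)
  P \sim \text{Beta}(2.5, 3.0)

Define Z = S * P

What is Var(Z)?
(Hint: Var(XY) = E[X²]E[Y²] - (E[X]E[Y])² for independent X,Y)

Var(XY) = E[X²]E[Y²] - (E[X]E[Y])²
E[S] = 0.4, Var(S) = 0.16
E[P] = 0.45454545, Var(P) = 0.038143675
E[S²] = 0.16 + 0.4² = 0.32
E[P²] = 0.038143675 + 0.45454545² = 0.24475524
Var(Z) = 0.32*0.24475524 - (0.4*0.45454545)²
= 0.078321678 - 0.033057851 = 0.045263827

0.045263827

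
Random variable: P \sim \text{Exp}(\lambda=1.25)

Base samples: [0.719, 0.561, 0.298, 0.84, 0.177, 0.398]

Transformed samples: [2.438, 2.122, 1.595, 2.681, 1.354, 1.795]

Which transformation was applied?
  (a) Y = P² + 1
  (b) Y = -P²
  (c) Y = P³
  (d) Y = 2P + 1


Checking option (d) Y = 2P + 1:
  P = 0.719 -> Y = 2.438 ✓
  P = 0.561 -> Y = 2.122 ✓
  P = 0.298 -> Y = 1.595 ✓
All samples match this transformation.

(d) 2P + 1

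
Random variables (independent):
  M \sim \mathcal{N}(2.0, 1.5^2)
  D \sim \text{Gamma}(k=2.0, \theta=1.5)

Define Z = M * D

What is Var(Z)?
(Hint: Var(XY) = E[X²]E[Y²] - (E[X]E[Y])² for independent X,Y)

Var(XY) = E[X²]E[Y²] - (E[X]E[Y])²
E[M] = 2, Var(M) = 2.25
E[D] = 3, Var(D) = 4.5
E[M²] = 2.25 + 2² = 6.25
E[D²] = 4.5 + 3² = 13.5
Var(Z) = 6.25*13.5 - (2*3)²
= 84.375 - 36 = 48.375

48.375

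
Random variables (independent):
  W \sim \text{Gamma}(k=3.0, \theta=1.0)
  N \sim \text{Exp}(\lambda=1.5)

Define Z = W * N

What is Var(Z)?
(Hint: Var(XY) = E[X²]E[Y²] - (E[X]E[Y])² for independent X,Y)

Var(XY) = E[X²]E[Y²] - (E[X]E[Y])²
E[W] = 3, Var(W) = 3
E[N] = 0.66666667, Var(N) = 0.44444444
E[W²] = 3 + 3² = 12
E[N²] = 0.44444444 + 0.66666667² = 0.88888889
Var(Z) = 12*0.88888889 - (3*0.66666667)²
= 10.666667 - 4 = 6.6666667

6.6666667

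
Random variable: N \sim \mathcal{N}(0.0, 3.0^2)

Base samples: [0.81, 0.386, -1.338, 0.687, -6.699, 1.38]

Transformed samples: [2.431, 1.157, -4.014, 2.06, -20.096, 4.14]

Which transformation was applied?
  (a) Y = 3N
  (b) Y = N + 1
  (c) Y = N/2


Checking option (a) Y = 3N:
  N = 0.81 -> Y = 2.431 ✓
  N = 0.386 -> Y = 1.157 ✓
  N = -1.338 -> Y = -4.014 ✓
All samples match this transformation.

(a) 3N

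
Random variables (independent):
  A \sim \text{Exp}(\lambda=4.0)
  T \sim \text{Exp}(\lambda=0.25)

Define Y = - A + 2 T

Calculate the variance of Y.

For independent RVs: Var(aX + bY) = a²Var(X) + b²Var(Y)
Var(A) = 0.0625
Var(T) = 16
Var(Y) = (-1)²*0.0625 + 2²*16
= 1*0.0625 + 4*16 = 64.0625

64.0625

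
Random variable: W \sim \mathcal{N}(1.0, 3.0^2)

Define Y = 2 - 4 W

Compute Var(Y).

For Y = aW + b: Var(Y) = a² * Var(W)
Var(W) = 3.0^2 = 9
Var(Y) = (-4)² * 9 = 16 * 9 = 144

144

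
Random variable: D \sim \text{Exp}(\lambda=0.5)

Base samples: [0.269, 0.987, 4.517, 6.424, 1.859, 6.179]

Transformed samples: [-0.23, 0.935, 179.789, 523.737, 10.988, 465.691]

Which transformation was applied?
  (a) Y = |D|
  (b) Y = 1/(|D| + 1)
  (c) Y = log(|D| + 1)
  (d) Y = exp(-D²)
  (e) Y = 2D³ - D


Checking option (e) Y = 2D³ - D:
  D = 0.269 -> Y = -0.23 ✓
  D = 0.987 -> Y = 0.935 ✓
  D = 4.517 -> Y = 179.789 ✓
All samples match this transformation.

(e) 2D³ - D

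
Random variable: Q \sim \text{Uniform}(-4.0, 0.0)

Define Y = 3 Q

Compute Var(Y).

For Y = aQ + b: Var(Y) = a² * Var(Q)
Var(Q) = (0 + 4)^2/12 = 1.3333333
Var(Y) = 3² * 1.3333333 = 9 * 1.3333333 = 12

12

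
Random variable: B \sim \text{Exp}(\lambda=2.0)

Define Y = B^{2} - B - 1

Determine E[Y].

E[Y] = 1*E[B²] - 1*E[B] - 1
E[B] = 0.5
E[B²] = Var(B) + (E[B])² = 0.25 + 0.25 = 0.5
E[Y] = 1*0.5 - 1*0.5 - 1 = -1

-1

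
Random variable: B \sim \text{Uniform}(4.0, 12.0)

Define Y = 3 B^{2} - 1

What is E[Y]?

E[Y] = 3*E[B²] - 1
E[B] = 8
E[B²] = Var(B) + (E[B])² = 5.3333333 + 64 = 69.333333
E[Y] = 3*69.333333 - 1 = 207

207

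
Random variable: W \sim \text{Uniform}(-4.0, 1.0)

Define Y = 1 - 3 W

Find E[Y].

For Y = -3W + 1:
E[Y] = -3 * E[W] + 1
E[W] = (-4 + 1)/2 = -1.5
E[Y] = -3 * (-1.5) + 1 = 5.5

5.5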